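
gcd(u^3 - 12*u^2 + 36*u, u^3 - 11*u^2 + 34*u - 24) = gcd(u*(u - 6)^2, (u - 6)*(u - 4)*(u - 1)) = u - 6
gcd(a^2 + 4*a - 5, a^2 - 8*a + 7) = a - 1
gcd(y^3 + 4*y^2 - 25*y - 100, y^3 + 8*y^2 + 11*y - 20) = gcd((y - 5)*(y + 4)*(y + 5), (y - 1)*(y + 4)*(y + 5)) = y^2 + 9*y + 20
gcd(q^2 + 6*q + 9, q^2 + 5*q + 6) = q + 3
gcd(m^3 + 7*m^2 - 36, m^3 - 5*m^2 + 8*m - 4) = m - 2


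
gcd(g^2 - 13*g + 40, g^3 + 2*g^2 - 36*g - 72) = 1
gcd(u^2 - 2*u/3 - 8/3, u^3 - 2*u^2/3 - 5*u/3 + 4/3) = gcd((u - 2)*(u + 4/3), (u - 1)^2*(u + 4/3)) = u + 4/3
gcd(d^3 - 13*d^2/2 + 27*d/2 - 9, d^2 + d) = 1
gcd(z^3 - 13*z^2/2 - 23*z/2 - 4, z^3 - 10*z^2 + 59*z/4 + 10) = z^2 - 15*z/2 - 4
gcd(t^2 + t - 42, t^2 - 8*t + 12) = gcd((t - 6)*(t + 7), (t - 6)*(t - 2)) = t - 6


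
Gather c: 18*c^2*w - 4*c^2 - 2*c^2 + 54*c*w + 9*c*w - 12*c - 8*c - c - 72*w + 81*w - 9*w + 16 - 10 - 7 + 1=c^2*(18*w - 6) + c*(63*w - 21)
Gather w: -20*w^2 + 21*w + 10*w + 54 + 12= -20*w^2 + 31*w + 66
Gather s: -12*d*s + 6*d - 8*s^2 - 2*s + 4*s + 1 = 6*d - 8*s^2 + s*(2 - 12*d) + 1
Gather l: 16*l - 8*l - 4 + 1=8*l - 3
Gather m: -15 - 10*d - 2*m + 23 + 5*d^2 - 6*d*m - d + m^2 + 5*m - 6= 5*d^2 - 11*d + m^2 + m*(3 - 6*d) + 2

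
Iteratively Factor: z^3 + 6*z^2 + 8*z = (z + 4)*(z^2 + 2*z) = z*(z + 4)*(z + 2)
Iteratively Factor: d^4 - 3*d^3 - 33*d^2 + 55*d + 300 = (d - 5)*(d^3 + 2*d^2 - 23*d - 60) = (d - 5)^2*(d^2 + 7*d + 12) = (d - 5)^2*(d + 4)*(d + 3)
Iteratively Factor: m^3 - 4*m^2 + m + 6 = (m - 3)*(m^2 - m - 2) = (m - 3)*(m - 2)*(m + 1)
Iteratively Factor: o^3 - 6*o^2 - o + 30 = (o - 5)*(o^2 - o - 6) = (o - 5)*(o - 3)*(o + 2)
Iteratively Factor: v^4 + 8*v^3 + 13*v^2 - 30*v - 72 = (v + 4)*(v^3 + 4*v^2 - 3*v - 18) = (v - 2)*(v + 4)*(v^2 + 6*v + 9) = (v - 2)*(v + 3)*(v + 4)*(v + 3)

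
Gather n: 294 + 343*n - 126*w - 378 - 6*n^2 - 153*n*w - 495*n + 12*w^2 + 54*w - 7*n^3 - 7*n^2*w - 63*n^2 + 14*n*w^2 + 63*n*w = -7*n^3 + n^2*(-7*w - 69) + n*(14*w^2 - 90*w - 152) + 12*w^2 - 72*w - 84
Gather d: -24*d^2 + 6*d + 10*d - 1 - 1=-24*d^2 + 16*d - 2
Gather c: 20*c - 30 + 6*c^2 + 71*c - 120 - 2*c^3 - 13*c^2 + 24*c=-2*c^3 - 7*c^2 + 115*c - 150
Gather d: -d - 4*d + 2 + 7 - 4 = 5 - 5*d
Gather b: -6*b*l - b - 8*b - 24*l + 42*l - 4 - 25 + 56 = b*(-6*l - 9) + 18*l + 27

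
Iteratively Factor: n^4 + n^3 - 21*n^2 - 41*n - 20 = (n - 5)*(n^3 + 6*n^2 + 9*n + 4) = (n - 5)*(n + 1)*(n^2 + 5*n + 4) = (n - 5)*(n + 1)^2*(n + 4)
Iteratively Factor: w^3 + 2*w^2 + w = (w + 1)*(w^2 + w) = (w + 1)^2*(w)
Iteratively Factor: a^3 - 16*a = (a + 4)*(a^2 - 4*a) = (a - 4)*(a + 4)*(a)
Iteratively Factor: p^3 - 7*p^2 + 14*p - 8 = (p - 4)*(p^2 - 3*p + 2) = (p - 4)*(p - 1)*(p - 2)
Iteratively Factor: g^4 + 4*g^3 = (g)*(g^3 + 4*g^2) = g^2*(g^2 + 4*g) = g^2*(g + 4)*(g)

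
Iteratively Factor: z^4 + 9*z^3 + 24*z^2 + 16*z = (z + 4)*(z^3 + 5*z^2 + 4*z) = (z + 4)^2*(z^2 + z) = z*(z + 4)^2*(z + 1)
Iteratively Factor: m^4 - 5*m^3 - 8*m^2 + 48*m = (m - 4)*(m^3 - m^2 - 12*m) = m*(m - 4)*(m^2 - m - 12) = m*(m - 4)^2*(m + 3)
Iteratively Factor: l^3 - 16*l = (l)*(l^2 - 16) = l*(l - 4)*(l + 4)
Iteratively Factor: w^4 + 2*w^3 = (w)*(w^3 + 2*w^2) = w^2*(w^2 + 2*w) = w^2*(w + 2)*(w)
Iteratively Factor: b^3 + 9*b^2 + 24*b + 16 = (b + 4)*(b^2 + 5*b + 4) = (b + 1)*(b + 4)*(b + 4)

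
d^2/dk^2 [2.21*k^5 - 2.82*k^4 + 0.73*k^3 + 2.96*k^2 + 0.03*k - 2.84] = 44.2*k^3 - 33.84*k^2 + 4.38*k + 5.92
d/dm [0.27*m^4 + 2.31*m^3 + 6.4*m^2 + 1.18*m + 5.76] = 1.08*m^3 + 6.93*m^2 + 12.8*m + 1.18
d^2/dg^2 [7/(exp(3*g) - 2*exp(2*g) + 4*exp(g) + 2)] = 7*((-9*exp(2*g) + 8*exp(g) - 4)*(exp(3*g) - 2*exp(2*g) + 4*exp(g) + 2) + 2*(3*exp(2*g) - 4*exp(g) + 4)^2*exp(g))*exp(g)/(exp(3*g) - 2*exp(2*g) + 4*exp(g) + 2)^3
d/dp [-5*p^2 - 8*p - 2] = -10*p - 8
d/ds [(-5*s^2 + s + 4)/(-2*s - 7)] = (10*s^2 + 70*s + 1)/(4*s^2 + 28*s + 49)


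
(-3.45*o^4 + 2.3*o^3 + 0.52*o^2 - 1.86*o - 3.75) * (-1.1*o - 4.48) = 3.795*o^5 + 12.926*o^4 - 10.876*o^3 - 0.2836*o^2 + 12.4578*o + 16.8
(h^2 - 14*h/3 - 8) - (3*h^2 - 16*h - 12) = -2*h^2 + 34*h/3 + 4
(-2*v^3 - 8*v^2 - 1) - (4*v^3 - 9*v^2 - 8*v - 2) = -6*v^3 + v^2 + 8*v + 1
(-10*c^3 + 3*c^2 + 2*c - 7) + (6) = -10*c^3 + 3*c^2 + 2*c - 1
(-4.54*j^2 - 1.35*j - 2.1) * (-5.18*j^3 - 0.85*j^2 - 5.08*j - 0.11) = 23.5172*j^5 + 10.852*j^4 + 35.0887*j^3 + 9.1424*j^2 + 10.8165*j + 0.231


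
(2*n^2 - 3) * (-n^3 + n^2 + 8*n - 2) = -2*n^5 + 2*n^4 + 19*n^3 - 7*n^2 - 24*n + 6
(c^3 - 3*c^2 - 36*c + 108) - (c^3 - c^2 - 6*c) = -2*c^2 - 30*c + 108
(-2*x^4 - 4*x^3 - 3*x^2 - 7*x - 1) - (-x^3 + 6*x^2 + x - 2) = -2*x^4 - 3*x^3 - 9*x^2 - 8*x + 1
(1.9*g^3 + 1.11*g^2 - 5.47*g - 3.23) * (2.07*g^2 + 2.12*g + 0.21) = 3.933*g^5 + 6.3257*g^4 - 8.5707*g^3 - 18.0494*g^2 - 7.9963*g - 0.6783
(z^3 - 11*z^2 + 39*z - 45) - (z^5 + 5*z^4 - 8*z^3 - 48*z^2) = -z^5 - 5*z^4 + 9*z^3 + 37*z^2 + 39*z - 45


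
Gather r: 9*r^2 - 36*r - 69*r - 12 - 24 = 9*r^2 - 105*r - 36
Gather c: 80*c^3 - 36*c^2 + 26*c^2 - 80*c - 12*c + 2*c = 80*c^3 - 10*c^2 - 90*c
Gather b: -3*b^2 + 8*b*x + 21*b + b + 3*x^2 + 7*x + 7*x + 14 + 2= -3*b^2 + b*(8*x + 22) + 3*x^2 + 14*x + 16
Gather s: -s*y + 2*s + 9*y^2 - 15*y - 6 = s*(2 - y) + 9*y^2 - 15*y - 6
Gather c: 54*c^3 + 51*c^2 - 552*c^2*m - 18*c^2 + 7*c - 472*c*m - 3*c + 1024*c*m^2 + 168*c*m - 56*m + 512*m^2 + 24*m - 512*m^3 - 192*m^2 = 54*c^3 + c^2*(33 - 552*m) + c*(1024*m^2 - 304*m + 4) - 512*m^3 + 320*m^2 - 32*m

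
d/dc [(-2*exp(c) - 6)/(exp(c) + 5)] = -4*exp(c)/(exp(c) + 5)^2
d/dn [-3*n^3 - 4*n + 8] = -9*n^2 - 4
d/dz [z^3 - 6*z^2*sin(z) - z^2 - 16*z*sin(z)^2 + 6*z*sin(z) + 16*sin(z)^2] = -6*z^2*cos(z) + 3*z^2 - 12*z*sin(z) - 16*z*sin(2*z) + 6*z*cos(z) - 2*z - 16*sin(z)^2 + 6*sin(z) + 16*sin(2*z)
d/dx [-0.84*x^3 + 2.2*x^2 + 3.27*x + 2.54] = -2.52*x^2 + 4.4*x + 3.27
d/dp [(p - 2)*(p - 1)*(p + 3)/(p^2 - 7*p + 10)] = (p^2 - 10*p - 7)/(p^2 - 10*p + 25)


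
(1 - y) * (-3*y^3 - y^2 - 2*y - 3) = 3*y^4 - 2*y^3 + y^2 + y - 3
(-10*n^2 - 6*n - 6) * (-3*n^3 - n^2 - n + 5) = 30*n^5 + 28*n^4 + 34*n^3 - 38*n^2 - 24*n - 30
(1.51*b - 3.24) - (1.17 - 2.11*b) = 3.62*b - 4.41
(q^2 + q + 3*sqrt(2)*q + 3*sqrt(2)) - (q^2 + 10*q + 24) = -9*q + 3*sqrt(2)*q - 24 + 3*sqrt(2)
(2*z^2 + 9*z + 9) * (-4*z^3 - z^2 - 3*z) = -8*z^5 - 38*z^4 - 51*z^3 - 36*z^2 - 27*z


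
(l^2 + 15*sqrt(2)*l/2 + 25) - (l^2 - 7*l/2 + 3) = 7*l/2 + 15*sqrt(2)*l/2 + 22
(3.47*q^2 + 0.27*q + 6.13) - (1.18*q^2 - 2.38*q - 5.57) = 2.29*q^2 + 2.65*q + 11.7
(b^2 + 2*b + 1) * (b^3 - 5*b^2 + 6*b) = b^5 - 3*b^4 - 3*b^3 + 7*b^2 + 6*b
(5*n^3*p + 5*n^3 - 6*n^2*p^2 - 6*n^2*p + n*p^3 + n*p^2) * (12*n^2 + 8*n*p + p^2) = 60*n^5*p + 60*n^5 - 32*n^4*p^2 - 32*n^4*p - 31*n^3*p^3 - 31*n^3*p^2 + 2*n^2*p^4 + 2*n^2*p^3 + n*p^5 + n*p^4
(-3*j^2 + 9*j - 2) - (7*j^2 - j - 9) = -10*j^2 + 10*j + 7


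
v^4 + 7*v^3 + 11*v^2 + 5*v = v*(v + 1)^2*(v + 5)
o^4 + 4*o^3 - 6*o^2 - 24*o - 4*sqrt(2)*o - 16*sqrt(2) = (o + 4)*(o - 2*sqrt(2))*(o + sqrt(2))^2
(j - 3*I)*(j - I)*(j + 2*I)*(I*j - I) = I*j^4 + 2*j^3 - I*j^3 - 2*j^2 + 5*I*j^2 + 6*j - 5*I*j - 6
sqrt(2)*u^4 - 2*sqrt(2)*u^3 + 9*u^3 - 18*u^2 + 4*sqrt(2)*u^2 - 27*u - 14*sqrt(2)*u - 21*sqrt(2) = (u - 3)*(u + sqrt(2))*(u + 7*sqrt(2)/2)*(sqrt(2)*u + sqrt(2))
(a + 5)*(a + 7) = a^2 + 12*a + 35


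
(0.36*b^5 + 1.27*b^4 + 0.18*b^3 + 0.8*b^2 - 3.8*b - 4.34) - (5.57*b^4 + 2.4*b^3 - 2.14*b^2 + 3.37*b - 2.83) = 0.36*b^5 - 4.3*b^4 - 2.22*b^3 + 2.94*b^2 - 7.17*b - 1.51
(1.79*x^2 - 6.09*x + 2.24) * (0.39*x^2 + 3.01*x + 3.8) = 0.6981*x^4 + 3.0128*x^3 - 10.6553*x^2 - 16.3996*x + 8.512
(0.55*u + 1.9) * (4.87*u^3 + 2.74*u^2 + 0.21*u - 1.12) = 2.6785*u^4 + 10.76*u^3 + 5.3215*u^2 - 0.217*u - 2.128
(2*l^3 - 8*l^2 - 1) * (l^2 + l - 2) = 2*l^5 - 6*l^4 - 12*l^3 + 15*l^2 - l + 2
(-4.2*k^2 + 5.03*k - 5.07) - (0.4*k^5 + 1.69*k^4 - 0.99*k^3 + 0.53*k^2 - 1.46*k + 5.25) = -0.4*k^5 - 1.69*k^4 + 0.99*k^3 - 4.73*k^2 + 6.49*k - 10.32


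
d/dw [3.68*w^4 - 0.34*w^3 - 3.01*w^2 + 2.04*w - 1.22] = 14.72*w^3 - 1.02*w^2 - 6.02*w + 2.04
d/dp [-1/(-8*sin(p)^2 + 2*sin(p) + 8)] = (1 - 8*sin(p))*cos(p)/(2*(sin(p) + 4*cos(p)^2)^2)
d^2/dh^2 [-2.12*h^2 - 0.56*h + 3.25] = -4.24000000000000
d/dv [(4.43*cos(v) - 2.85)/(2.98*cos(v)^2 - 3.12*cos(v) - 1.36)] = (13.2014*cos(v)^2 - 16.986*cos(v) + 14.9168)*sin(v)/(8.8804*cos(v)^4 - 18.5952*cos(v)^3 + 1.6288*cos(v)^2 + 8.4864*cos(v) + 1.8496)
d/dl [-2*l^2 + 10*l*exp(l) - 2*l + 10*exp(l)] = 10*l*exp(l) - 4*l + 20*exp(l) - 2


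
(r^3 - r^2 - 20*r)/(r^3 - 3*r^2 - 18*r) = (-r^2 + r + 20)/(-r^2 + 3*r + 18)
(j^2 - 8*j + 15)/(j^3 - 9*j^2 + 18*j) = (j - 5)/(j*(j - 6))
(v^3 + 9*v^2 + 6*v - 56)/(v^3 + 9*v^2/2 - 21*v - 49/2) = 2*(v^2 + 2*v - 8)/(2*v^2 - 5*v - 7)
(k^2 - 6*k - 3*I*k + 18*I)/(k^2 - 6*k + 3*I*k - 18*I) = (k - 3*I)/(k + 3*I)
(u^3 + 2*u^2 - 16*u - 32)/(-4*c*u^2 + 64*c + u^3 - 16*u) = (u + 2)/(-4*c + u)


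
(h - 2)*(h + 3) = h^2 + h - 6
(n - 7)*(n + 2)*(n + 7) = n^3 + 2*n^2 - 49*n - 98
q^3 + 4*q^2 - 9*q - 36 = (q - 3)*(q + 3)*(q + 4)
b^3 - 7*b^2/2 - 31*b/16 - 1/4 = (b - 4)*(b + 1/4)^2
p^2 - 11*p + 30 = (p - 6)*(p - 5)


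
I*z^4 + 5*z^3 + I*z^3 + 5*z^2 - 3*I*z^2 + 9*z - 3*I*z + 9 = (z - 3*I)^2*(z + I)*(I*z + I)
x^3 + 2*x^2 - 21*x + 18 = (x - 3)*(x - 1)*(x + 6)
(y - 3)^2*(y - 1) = y^3 - 7*y^2 + 15*y - 9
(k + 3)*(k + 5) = k^2 + 8*k + 15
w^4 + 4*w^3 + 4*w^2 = w^2*(w + 2)^2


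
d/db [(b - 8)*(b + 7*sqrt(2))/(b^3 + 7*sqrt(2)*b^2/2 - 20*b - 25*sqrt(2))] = 2*(-2*(b - 8)*(b + 7*sqrt(2))*(3*b^2 + 7*sqrt(2)*b - 20) + (2*b - 8 + 7*sqrt(2))*(2*b^3 + 7*sqrt(2)*b^2 - 40*b - 50*sqrt(2)))/(2*b^3 + 7*sqrt(2)*b^2 - 40*b - 50*sqrt(2))^2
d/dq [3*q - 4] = 3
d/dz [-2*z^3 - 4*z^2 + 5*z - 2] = -6*z^2 - 8*z + 5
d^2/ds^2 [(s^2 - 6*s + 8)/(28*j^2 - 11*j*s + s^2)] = 2*((11*j - 2*s)^2*(s^2 - 6*s + 8) + (28*j^2 - 11*j*s + s^2)^2 + (28*j^2 - 11*j*s + s^2)*(-s^2 + 6*s + 2*(11*j - 2*s)*(s - 3) - 8))/(28*j^2 - 11*j*s + s^2)^3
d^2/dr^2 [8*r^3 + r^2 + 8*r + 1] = 48*r + 2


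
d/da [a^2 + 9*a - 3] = 2*a + 9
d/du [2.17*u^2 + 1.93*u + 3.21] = 4.34*u + 1.93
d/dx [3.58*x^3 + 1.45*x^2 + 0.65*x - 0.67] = 10.74*x^2 + 2.9*x + 0.65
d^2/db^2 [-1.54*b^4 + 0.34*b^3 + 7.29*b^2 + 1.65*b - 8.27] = -18.48*b^2 + 2.04*b + 14.58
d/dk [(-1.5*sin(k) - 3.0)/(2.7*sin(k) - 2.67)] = 12.105*cos(k)/(2.7*sin(k) - 2.67)^2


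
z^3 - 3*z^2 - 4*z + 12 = (z - 3)*(z - 2)*(z + 2)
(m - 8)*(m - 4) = m^2 - 12*m + 32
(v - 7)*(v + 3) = v^2 - 4*v - 21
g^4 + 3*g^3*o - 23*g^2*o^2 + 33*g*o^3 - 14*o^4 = (g - 2*o)*(g - o)^2*(g + 7*o)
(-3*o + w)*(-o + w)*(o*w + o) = 3*o^3*w + 3*o^3 - 4*o^2*w^2 - 4*o^2*w + o*w^3 + o*w^2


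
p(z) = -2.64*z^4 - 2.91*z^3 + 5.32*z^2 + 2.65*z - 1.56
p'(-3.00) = 177.28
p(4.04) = -799.19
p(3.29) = -348.19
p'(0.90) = -2.54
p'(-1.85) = 19.95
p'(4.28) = -939.66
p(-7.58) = -7163.89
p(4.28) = -1006.80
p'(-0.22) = -0.00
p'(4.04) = -793.17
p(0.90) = 1.28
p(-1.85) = -0.75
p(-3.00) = -96.90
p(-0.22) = -1.86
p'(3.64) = -583.58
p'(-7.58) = 4019.49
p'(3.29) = -432.89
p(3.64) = -525.23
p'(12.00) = -19374.47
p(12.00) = -58975.20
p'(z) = -10.56*z^3 - 8.73*z^2 + 10.64*z + 2.65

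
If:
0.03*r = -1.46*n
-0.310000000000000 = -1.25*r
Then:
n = -0.01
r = 0.25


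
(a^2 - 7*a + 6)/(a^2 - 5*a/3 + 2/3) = 3*(a - 6)/(3*a - 2)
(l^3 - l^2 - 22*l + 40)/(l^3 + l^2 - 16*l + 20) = (l - 4)/(l - 2)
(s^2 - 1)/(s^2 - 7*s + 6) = (s + 1)/(s - 6)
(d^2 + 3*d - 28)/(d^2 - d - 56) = (d - 4)/(d - 8)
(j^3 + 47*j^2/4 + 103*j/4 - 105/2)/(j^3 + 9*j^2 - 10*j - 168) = (j - 5/4)/(j - 4)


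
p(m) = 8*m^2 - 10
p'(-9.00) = -144.00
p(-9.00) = 638.00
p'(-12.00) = -192.00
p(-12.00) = 1142.00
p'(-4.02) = -64.32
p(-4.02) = 119.28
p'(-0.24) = -3.84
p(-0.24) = -9.54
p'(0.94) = 15.04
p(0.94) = -2.93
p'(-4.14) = -66.24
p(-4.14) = 127.12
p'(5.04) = 80.64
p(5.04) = 193.21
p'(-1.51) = -24.16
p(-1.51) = 8.24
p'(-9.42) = -150.72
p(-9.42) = 699.89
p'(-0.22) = -3.52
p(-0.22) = -9.61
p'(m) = 16*m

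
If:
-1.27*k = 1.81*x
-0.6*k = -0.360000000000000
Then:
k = 0.60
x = -0.42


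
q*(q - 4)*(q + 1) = q^3 - 3*q^2 - 4*q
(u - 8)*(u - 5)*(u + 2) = u^3 - 11*u^2 + 14*u + 80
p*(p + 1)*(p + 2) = p^3 + 3*p^2 + 2*p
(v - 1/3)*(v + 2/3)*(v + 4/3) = v^3 + 5*v^2/3 + 2*v/9 - 8/27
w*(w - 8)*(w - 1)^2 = w^4 - 10*w^3 + 17*w^2 - 8*w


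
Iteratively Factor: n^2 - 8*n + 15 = (n - 5)*(n - 3)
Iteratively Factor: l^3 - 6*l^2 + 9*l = (l - 3)*(l^2 - 3*l) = l*(l - 3)*(l - 3)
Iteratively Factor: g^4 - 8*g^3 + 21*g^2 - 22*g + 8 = (g - 2)*(g^3 - 6*g^2 + 9*g - 4) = (g - 4)*(g - 2)*(g^2 - 2*g + 1) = (g - 4)*(g - 2)*(g - 1)*(g - 1)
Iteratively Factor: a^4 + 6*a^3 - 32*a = (a + 4)*(a^3 + 2*a^2 - 8*a) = a*(a + 4)*(a^2 + 2*a - 8) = a*(a + 4)^2*(a - 2)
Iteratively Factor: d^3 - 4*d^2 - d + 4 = (d - 1)*(d^2 - 3*d - 4) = (d - 1)*(d + 1)*(d - 4)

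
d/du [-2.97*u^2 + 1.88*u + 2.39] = 1.88 - 5.94*u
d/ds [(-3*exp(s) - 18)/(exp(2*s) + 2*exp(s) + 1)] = 3*(exp(s) + 11)*exp(s)/(exp(3*s) + 3*exp(2*s) + 3*exp(s) + 1)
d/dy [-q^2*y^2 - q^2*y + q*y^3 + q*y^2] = q*(-2*q*y - q + 3*y^2 + 2*y)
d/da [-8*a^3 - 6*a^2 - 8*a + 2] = -24*a^2 - 12*a - 8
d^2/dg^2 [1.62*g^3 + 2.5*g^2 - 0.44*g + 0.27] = 9.72*g + 5.0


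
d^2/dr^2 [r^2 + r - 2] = 2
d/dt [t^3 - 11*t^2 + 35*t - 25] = 3*t^2 - 22*t + 35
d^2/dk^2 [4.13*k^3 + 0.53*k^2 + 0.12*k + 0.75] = 24.78*k + 1.06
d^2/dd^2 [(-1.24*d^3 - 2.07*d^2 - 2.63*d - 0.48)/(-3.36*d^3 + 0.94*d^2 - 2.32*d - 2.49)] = (-2.8421709430404e-14*d^7 + 54.5717760000001*d^6 + 120.1536*d^5 - 206.119872*d^4 - 274.888248*d^3 - 166.998996*d^2 + 52.687476*d + 2.696526)/(37.933056*d^9 - 31.836672*d^8 + 87.482304*d^7 + 39.5378*d^6 + 13.217952*d^5 + 107.882412*d^4 + 42.403024*d^3 + 22.722246*d^2 + 43.152696*d + 15.438249)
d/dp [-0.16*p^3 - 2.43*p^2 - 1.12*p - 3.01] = -0.48*p^2 - 4.86*p - 1.12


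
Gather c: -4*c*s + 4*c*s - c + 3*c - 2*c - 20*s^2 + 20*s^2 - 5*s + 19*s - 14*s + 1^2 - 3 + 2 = 0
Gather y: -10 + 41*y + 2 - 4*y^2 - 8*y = -4*y^2 + 33*y - 8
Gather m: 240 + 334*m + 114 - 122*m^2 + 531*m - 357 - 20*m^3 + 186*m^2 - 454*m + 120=-20*m^3 + 64*m^2 + 411*m + 117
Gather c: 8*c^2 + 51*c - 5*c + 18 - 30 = 8*c^2 + 46*c - 12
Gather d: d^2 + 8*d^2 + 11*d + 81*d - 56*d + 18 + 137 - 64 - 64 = 9*d^2 + 36*d + 27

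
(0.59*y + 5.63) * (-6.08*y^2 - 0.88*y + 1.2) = -3.5872*y^3 - 34.7496*y^2 - 4.2464*y + 6.756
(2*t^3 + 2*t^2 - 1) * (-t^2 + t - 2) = -2*t^5 - 2*t^3 - 3*t^2 - t + 2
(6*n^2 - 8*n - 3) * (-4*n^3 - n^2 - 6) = -24*n^5 + 26*n^4 + 20*n^3 - 33*n^2 + 48*n + 18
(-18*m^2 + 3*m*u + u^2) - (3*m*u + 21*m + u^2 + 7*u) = -18*m^2 - 21*m - 7*u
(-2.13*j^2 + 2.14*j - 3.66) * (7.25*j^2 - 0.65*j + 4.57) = -15.4425*j^4 + 16.8995*j^3 - 37.6601*j^2 + 12.1588*j - 16.7262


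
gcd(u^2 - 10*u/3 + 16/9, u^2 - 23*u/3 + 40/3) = u - 8/3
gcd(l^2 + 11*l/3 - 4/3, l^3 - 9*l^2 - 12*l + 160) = l + 4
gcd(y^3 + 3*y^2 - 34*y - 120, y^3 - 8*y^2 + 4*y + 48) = y - 6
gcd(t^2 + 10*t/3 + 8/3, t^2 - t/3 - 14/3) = t + 2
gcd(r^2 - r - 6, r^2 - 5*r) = 1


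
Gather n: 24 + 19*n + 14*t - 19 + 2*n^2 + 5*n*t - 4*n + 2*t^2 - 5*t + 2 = 2*n^2 + n*(5*t + 15) + 2*t^2 + 9*t + 7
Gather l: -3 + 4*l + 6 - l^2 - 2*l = -l^2 + 2*l + 3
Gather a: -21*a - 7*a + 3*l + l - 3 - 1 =-28*a + 4*l - 4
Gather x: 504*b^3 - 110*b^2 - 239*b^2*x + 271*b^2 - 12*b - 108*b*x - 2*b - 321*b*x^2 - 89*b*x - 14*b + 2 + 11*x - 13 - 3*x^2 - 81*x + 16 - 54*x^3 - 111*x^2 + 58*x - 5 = 504*b^3 + 161*b^2 - 28*b - 54*x^3 + x^2*(-321*b - 114) + x*(-239*b^2 - 197*b - 12)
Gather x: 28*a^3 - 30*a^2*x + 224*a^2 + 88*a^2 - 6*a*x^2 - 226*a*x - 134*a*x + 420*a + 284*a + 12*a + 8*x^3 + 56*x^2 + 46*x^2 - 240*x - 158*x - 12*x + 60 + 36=28*a^3 + 312*a^2 + 716*a + 8*x^3 + x^2*(102 - 6*a) + x*(-30*a^2 - 360*a - 410) + 96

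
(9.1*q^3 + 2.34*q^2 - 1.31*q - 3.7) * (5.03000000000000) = 45.773*q^3 + 11.7702*q^2 - 6.5893*q - 18.611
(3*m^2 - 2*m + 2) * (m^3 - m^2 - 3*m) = 3*m^5 - 5*m^4 - 5*m^3 + 4*m^2 - 6*m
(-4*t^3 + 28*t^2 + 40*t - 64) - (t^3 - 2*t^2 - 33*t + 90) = -5*t^3 + 30*t^2 + 73*t - 154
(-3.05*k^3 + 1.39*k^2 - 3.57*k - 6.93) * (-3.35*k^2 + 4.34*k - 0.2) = 10.2175*k^5 - 17.8935*k^4 + 18.6021*k^3 + 7.4437*k^2 - 29.3622*k + 1.386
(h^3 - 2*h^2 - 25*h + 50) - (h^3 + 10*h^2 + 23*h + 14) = -12*h^2 - 48*h + 36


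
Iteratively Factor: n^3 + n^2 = (n)*(n^2 + n) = n^2*(n + 1)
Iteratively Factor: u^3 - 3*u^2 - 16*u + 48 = (u + 4)*(u^2 - 7*u + 12) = (u - 4)*(u + 4)*(u - 3)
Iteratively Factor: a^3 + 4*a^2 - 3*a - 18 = (a + 3)*(a^2 + a - 6) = (a - 2)*(a + 3)*(a + 3)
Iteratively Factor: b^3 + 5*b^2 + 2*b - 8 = (b - 1)*(b^2 + 6*b + 8) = (b - 1)*(b + 4)*(b + 2)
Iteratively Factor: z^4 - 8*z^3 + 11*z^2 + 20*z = (z - 5)*(z^3 - 3*z^2 - 4*z) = z*(z - 5)*(z^2 - 3*z - 4) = z*(z - 5)*(z - 4)*(z + 1)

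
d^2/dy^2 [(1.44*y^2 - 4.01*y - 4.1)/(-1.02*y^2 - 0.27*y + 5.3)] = (9.13716*y^3 - 21.114*y^2 + 136.8432*y - 24.4956)/(1.061208*y^6 + 0.842724*y^5 - 16.319286*y^4 - 8.738037*y^3 + 84.79629*y^2 + 22.7529*y - 148.877)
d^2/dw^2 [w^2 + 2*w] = 2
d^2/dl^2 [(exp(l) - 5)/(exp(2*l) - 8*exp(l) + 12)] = (exp(4*l) - 12*exp(3*l) + 48*exp(2*l) + 16*exp(l) - 336)*exp(l)/(exp(6*l) - 24*exp(5*l) + 228*exp(4*l) - 1088*exp(3*l) + 2736*exp(2*l) - 3456*exp(l) + 1728)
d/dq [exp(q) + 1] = exp(q)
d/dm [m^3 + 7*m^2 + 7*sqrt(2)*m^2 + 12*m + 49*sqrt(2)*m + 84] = 3*m^2 + 14*m + 14*sqrt(2)*m + 12 + 49*sqrt(2)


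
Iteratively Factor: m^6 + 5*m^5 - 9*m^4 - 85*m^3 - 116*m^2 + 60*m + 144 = (m + 3)*(m^5 + 2*m^4 - 15*m^3 - 40*m^2 + 4*m + 48) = (m - 4)*(m + 3)*(m^4 + 6*m^3 + 9*m^2 - 4*m - 12) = (m - 4)*(m + 2)*(m + 3)*(m^3 + 4*m^2 + m - 6) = (m - 4)*(m - 1)*(m + 2)*(m + 3)*(m^2 + 5*m + 6) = (m - 4)*(m - 1)*(m + 2)*(m + 3)^2*(m + 2)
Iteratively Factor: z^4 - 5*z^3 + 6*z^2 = (z)*(z^3 - 5*z^2 + 6*z) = z*(z - 2)*(z^2 - 3*z) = z^2*(z - 2)*(z - 3)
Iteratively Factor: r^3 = (r)*(r^2) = r^2*(r)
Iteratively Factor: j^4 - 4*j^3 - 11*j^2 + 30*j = (j + 3)*(j^3 - 7*j^2 + 10*j) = j*(j + 3)*(j^2 - 7*j + 10) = j*(j - 2)*(j + 3)*(j - 5)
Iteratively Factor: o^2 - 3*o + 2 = (o - 1)*(o - 2)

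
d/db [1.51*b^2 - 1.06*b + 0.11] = 3.02*b - 1.06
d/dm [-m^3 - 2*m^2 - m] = -3*m^2 - 4*m - 1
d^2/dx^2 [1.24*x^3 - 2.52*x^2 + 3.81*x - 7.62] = 7.44*x - 5.04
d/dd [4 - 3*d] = -3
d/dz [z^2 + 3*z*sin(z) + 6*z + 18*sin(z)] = 3*z*cos(z) + 2*z + 3*sin(z) + 18*cos(z) + 6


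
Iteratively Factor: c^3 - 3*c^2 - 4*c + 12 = (c + 2)*(c^2 - 5*c + 6) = (c - 2)*(c + 2)*(c - 3)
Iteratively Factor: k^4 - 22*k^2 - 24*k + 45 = (k - 5)*(k^3 + 5*k^2 + 3*k - 9) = (k - 5)*(k + 3)*(k^2 + 2*k - 3) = (k - 5)*(k + 3)^2*(k - 1)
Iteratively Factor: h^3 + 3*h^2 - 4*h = (h - 1)*(h^2 + 4*h) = (h - 1)*(h + 4)*(h)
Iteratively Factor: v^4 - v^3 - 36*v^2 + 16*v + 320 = (v + 4)*(v^3 - 5*v^2 - 16*v + 80) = (v + 4)^2*(v^2 - 9*v + 20) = (v - 5)*(v + 4)^2*(v - 4)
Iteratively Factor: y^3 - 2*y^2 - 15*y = (y + 3)*(y^2 - 5*y) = (y - 5)*(y + 3)*(y)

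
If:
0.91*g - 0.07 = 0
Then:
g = 0.08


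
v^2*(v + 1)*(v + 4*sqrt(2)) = v^4 + v^3 + 4*sqrt(2)*v^3 + 4*sqrt(2)*v^2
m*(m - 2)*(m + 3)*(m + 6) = m^4 + 7*m^3 - 36*m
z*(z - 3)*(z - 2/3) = z^3 - 11*z^2/3 + 2*z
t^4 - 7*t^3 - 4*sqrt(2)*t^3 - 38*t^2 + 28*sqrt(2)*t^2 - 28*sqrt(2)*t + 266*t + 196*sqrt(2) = (t - 7)*(t - 7*sqrt(2))*(t + sqrt(2))*(t + 2*sqrt(2))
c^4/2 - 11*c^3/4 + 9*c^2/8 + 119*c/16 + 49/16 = (c/2 + 1/2)*(c - 7/2)^2*(c + 1/2)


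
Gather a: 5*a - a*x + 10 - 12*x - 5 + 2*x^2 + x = a*(5 - x) + 2*x^2 - 11*x + 5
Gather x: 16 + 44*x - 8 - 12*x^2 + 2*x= -12*x^2 + 46*x + 8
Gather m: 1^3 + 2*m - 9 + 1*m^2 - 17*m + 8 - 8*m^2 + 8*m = -7*m^2 - 7*m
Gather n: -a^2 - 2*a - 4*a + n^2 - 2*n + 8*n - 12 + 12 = -a^2 - 6*a + n^2 + 6*n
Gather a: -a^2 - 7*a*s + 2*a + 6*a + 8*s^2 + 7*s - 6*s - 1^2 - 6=-a^2 + a*(8 - 7*s) + 8*s^2 + s - 7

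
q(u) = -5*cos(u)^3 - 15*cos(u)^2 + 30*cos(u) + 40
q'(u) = 15*sin(u)*cos(u)^2 + 30*sin(u)*cos(u) - 30*sin(u)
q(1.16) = 49.27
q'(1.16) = -14.33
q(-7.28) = 51.07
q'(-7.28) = 7.80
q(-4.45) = 31.30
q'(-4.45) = -35.51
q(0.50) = 51.40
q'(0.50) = 3.78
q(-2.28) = 15.48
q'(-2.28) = 32.76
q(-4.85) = 43.82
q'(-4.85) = -25.36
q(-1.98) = 26.00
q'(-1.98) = 36.30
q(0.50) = 51.40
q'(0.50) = 3.78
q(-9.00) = 4.00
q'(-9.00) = 18.50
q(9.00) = 4.00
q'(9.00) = -18.50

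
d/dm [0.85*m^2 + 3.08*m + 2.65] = 1.7*m + 3.08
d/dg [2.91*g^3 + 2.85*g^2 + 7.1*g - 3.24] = 8.73*g^2 + 5.7*g + 7.1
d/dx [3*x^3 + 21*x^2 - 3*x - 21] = 9*x^2 + 42*x - 3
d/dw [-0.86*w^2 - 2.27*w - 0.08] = -1.72*w - 2.27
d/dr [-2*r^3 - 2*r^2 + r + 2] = -6*r^2 - 4*r + 1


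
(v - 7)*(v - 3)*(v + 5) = v^3 - 5*v^2 - 29*v + 105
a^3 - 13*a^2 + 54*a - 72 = (a - 6)*(a - 4)*(a - 3)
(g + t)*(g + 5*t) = g^2 + 6*g*t + 5*t^2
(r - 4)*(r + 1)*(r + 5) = r^3 + 2*r^2 - 19*r - 20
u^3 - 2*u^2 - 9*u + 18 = (u - 3)*(u - 2)*(u + 3)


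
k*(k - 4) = k^2 - 4*k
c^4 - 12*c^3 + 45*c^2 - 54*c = c*(c - 6)*(c - 3)^2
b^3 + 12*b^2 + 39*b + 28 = (b + 1)*(b + 4)*(b + 7)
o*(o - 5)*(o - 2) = o^3 - 7*o^2 + 10*o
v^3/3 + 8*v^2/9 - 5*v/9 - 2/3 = (v/3 + 1)*(v - 1)*(v + 2/3)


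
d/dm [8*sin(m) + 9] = 8*cos(m)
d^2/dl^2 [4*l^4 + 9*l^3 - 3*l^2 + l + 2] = 48*l^2 + 54*l - 6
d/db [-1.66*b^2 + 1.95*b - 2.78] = 1.95 - 3.32*b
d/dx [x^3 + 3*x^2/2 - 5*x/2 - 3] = 3*x^2 + 3*x - 5/2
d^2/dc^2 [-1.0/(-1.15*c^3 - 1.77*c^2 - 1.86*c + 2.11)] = (-(6.9*c + 3.54)*(1.15*c^3 + 1.77*c^2 + 1.86*c - 2.11) + 1.0*(3.45*c^2 + 3.54*c + 1.86)*(6.9*c^2 + 7.08*c + 3.72))/(1.15*c^3 + 1.77*c^2 + 1.86*c - 2.11)^3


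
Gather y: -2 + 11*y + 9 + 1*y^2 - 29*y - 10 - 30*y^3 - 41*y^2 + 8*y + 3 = -30*y^3 - 40*y^2 - 10*y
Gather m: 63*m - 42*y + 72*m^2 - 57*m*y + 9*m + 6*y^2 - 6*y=72*m^2 + m*(72 - 57*y) + 6*y^2 - 48*y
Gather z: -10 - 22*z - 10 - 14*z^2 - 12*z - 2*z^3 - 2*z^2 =-2*z^3 - 16*z^2 - 34*z - 20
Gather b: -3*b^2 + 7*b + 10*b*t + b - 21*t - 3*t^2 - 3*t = -3*b^2 + b*(10*t + 8) - 3*t^2 - 24*t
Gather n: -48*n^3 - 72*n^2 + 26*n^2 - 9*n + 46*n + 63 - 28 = -48*n^3 - 46*n^2 + 37*n + 35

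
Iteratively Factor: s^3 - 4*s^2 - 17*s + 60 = (s + 4)*(s^2 - 8*s + 15) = (s - 3)*(s + 4)*(s - 5)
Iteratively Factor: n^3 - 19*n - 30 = (n + 2)*(n^2 - 2*n - 15) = (n - 5)*(n + 2)*(n + 3)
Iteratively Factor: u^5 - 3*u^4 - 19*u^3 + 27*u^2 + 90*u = (u - 5)*(u^4 + 2*u^3 - 9*u^2 - 18*u) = u*(u - 5)*(u^3 + 2*u^2 - 9*u - 18) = u*(u - 5)*(u + 2)*(u^2 - 9) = u*(u - 5)*(u - 3)*(u + 2)*(u + 3)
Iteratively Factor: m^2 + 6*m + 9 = (m + 3)*(m + 3)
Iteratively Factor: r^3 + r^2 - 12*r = (r - 3)*(r^2 + 4*r) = r*(r - 3)*(r + 4)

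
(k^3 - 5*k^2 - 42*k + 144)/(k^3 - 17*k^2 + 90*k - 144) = (k + 6)/(k - 6)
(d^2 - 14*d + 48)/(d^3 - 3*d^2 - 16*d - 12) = (d - 8)/(d^2 + 3*d + 2)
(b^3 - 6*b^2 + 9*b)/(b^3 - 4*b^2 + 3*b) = (b - 3)/(b - 1)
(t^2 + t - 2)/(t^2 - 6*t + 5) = (t + 2)/(t - 5)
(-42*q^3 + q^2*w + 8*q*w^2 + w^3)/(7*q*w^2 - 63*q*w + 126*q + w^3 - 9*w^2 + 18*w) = (-6*q^2 + q*w + w^2)/(w^2 - 9*w + 18)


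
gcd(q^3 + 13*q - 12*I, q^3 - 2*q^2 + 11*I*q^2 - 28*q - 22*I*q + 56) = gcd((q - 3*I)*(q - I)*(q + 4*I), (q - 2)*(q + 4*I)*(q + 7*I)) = q + 4*I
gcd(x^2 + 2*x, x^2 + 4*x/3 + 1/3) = 1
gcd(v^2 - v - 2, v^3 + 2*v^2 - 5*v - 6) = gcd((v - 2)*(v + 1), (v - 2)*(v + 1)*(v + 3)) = v^2 - v - 2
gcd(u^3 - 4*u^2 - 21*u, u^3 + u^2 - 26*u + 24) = 1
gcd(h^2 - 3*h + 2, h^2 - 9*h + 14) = h - 2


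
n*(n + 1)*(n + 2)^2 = n^4 + 5*n^3 + 8*n^2 + 4*n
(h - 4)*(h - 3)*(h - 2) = h^3 - 9*h^2 + 26*h - 24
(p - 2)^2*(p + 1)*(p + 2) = p^4 - p^3 - 6*p^2 + 4*p + 8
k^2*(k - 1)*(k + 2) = k^4 + k^3 - 2*k^2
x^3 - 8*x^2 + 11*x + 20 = (x - 5)*(x - 4)*(x + 1)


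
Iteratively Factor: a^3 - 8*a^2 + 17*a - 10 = (a - 5)*(a^2 - 3*a + 2) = (a - 5)*(a - 1)*(a - 2)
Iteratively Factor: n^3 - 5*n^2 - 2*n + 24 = (n + 2)*(n^2 - 7*n + 12) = (n - 3)*(n + 2)*(n - 4)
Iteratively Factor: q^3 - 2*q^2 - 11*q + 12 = (q + 3)*(q^2 - 5*q + 4) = (q - 4)*(q + 3)*(q - 1)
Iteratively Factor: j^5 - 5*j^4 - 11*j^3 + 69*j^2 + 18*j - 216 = (j + 2)*(j^4 - 7*j^3 + 3*j^2 + 63*j - 108) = (j + 2)*(j + 3)*(j^3 - 10*j^2 + 33*j - 36) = (j - 3)*(j + 2)*(j + 3)*(j^2 - 7*j + 12) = (j - 4)*(j - 3)*(j + 2)*(j + 3)*(j - 3)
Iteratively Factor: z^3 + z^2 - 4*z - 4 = (z - 2)*(z^2 + 3*z + 2) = (z - 2)*(z + 1)*(z + 2)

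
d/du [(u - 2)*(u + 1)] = 2*u - 1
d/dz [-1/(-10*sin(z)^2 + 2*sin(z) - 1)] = 2*(1 - 10*sin(z))*cos(z)/(10*sin(z)^2 - 2*sin(z) + 1)^2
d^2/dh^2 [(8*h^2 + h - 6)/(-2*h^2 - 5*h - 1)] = 2*(76*h^3 + 120*h^2 + 186*h + 135)/(8*h^6 + 60*h^5 + 162*h^4 + 185*h^3 + 81*h^2 + 15*h + 1)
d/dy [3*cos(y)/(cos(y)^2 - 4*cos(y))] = 3*sin(y)/(cos(y) - 4)^2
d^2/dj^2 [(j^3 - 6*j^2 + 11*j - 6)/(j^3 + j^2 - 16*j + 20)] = 2*(-7*j^3 + 39*j^2 - 93*j + 37)/(j^6 + 9*j^5 - 3*j^4 - 153*j^3 + 30*j^2 + 900*j - 1000)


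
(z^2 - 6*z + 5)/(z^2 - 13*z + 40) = (z - 1)/(z - 8)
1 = 1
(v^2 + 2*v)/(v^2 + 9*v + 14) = v/(v + 7)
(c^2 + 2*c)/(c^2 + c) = (c + 2)/(c + 1)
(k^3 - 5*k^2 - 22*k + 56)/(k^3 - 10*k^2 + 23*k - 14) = (k + 4)/(k - 1)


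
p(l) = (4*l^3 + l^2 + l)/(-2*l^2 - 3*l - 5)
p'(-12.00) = -2.01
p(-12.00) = 26.38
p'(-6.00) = -2.10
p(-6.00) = 14.14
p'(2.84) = -1.81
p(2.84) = -3.46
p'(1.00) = -1.08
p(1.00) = -0.60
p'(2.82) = -1.81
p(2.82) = -3.42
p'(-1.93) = -3.41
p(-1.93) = 4.05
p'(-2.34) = -3.11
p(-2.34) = 5.39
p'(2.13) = -1.67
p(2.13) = -2.21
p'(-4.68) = -2.21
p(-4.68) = 11.30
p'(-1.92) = -3.42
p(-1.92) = 4.01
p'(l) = (4*l + 3)*(4*l^3 + l^2 + l)/(-2*l^2 - 3*l - 5)^2 + (12*l^2 + 2*l + 1)/(-2*l^2 - 3*l - 5) = (-8*l^4 - 24*l^3 - 61*l^2 - 10*l - 5)/(4*l^4 + 12*l^3 + 29*l^2 + 30*l + 25)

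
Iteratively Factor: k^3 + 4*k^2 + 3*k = (k + 1)*(k^2 + 3*k) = (k + 1)*(k + 3)*(k)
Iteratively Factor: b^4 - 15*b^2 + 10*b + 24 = (b + 4)*(b^3 - 4*b^2 + b + 6) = (b - 2)*(b + 4)*(b^2 - 2*b - 3) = (b - 2)*(b + 1)*(b + 4)*(b - 3)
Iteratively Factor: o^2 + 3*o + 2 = (o + 2)*(o + 1)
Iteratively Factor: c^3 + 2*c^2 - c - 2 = (c - 1)*(c^2 + 3*c + 2) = (c - 1)*(c + 2)*(c + 1)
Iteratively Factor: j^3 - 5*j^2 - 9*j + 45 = (j - 3)*(j^2 - 2*j - 15) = (j - 5)*(j - 3)*(j + 3)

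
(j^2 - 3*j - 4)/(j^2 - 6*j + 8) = (j + 1)/(j - 2)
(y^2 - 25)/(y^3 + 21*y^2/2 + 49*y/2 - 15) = 2*(y - 5)/(2*y^2 + 11*y - 6)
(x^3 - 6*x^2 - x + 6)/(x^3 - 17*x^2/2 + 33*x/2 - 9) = 2*(x + 1)/(2*x - 3)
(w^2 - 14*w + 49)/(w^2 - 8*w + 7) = (w - 7)/(w - 1)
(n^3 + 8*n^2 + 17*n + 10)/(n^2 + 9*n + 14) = (n^2 + 6*n + 5)/(n + 7)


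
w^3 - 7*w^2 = w^2*(w - 7)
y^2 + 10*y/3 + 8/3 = (y + 4/3)*(y + 2)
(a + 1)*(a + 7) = a^2 + 8*a + 7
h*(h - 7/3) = h^2 - 7*h/3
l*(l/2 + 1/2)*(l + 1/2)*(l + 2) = l^4/2 + 7*l^3/4 + 7*l^2/4 + l/2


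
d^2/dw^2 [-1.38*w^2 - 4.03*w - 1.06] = -2.76000000000000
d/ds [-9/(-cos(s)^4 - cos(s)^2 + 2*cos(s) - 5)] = 18*(2*cos(s)^3 + cos(s) - 1)*sin(s)/(cos(s)^4 + cos(s)^2 - 2*cos(s) + 5)^2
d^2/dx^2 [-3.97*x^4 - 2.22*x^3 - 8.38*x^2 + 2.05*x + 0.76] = -47.64*x^2 - 13.32*x - 16.76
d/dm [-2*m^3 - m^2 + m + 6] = -6*m^2 - 2*m + 1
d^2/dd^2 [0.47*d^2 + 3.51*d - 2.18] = 0.940000000000000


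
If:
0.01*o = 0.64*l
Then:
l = 0.015625*o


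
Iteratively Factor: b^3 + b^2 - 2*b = (b)*(b^2 + b - 2) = b*(b - 1)*(b + 2)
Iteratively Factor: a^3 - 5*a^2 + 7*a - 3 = (a - 1)*(a^2 - 4*a + 3) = (a - 1)^2*(a - 3)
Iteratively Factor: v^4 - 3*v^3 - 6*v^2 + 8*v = (v + 2)*(v^3 - 5*v^2 + 4*v) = (v - 1)*(v + 2)*(v^2 - 4*v) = v*(v - 1)*(v + 2)*(v - 4)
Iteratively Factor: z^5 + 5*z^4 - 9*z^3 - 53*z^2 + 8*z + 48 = (z + 1)*(z^4 + 4*z^3 - 13*z^2 - 40*z + 48) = (z - 1)*(z + 1)*(z^3 + 5*z^2 - 8*z - 48) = (z - 3)*(z - 1)*(z + 1)*(z^2 + 8*z + 16) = (z - 3)*(z - 1)*(z + 1)*(z + 4)*(z + 4)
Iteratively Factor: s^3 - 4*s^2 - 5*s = (s - 5)*(s^2 + s) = s*(s - 5)*(s + 1)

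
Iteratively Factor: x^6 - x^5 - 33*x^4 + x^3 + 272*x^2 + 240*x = (x + 1)*(x^5 - 2*x^4 - 31*x^3 + 32*x^2 + 240*x) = (x + 1)*(x + 4)*(x^4 - 6*x^3 - 7*x^2 + 60*x) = x*(x + 1)*(x + 4)*(x^3 - 6*x^2 - 7*x + 60) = x*(x - 4)*(x + 1)*(x + 4)*(x^2 - 2*x - 15) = x*(x - 4)*(x + 1)*(x + 3)*(x + 4)*(x - 5)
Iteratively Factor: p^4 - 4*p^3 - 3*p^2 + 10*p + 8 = (p - 4)*(p^3 - 3*p - 2) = (p - 4)*(p - 2)*(p^2 + 2*p + 1) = (p - 4)*(p - 2)*(p + 1)*(p + 1)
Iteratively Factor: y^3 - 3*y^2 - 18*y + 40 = (y - 5)*(y^2 + 2*y - 8) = (y - 5)*(y - 2)*(y + 4)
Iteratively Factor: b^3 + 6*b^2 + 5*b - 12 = (b + 3)*(b^2 + 3*b - 4) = (b + 3)*(b + 4)*(b - 1)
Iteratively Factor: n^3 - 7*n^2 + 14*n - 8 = (n - 1)*(n^2 - 6*n + 8) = (n - 4)*(n - 1)*(n - 2)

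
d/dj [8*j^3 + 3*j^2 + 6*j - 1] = 24*j^2 + 6*j + 6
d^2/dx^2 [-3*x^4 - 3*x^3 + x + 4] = 18*x*(-2*x - 1)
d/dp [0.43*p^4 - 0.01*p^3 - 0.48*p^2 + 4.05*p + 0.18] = 1.72*p^3 - 0.03*p^2 - 0.96*p + 4.05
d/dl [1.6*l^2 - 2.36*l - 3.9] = 3.2*l - 2.36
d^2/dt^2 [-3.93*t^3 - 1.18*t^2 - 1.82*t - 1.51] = -23.58*t - 2.36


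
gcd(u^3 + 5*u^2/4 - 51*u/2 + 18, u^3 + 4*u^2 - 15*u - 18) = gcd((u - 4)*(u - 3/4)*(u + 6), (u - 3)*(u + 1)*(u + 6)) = u + 6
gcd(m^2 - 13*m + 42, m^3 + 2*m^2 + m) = 1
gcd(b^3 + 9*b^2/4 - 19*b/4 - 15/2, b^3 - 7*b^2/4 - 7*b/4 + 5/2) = b^2 - 3*b/4 - 5/2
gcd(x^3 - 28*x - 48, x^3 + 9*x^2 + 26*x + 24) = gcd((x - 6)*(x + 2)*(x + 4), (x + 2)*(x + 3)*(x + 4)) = x^2 + 6*x + 8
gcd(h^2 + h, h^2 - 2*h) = h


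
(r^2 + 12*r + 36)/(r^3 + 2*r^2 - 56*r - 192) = (r + 6)/(r^2 - 4*r - 32)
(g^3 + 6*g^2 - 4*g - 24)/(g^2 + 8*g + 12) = g - 2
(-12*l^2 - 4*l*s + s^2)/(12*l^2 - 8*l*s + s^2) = (2*l + s)/(-2*l + s)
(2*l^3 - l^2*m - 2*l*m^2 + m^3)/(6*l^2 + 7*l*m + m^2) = (2*l^2 - 3*l*m + m^2)/(6*l + m)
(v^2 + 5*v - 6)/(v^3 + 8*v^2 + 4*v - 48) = (v - 1)/(v^2 + 2*v - 8)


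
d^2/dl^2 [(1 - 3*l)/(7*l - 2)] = 14/(7*l - 2)^3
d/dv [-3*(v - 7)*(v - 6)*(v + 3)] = -9*v^2 + 60*v - 9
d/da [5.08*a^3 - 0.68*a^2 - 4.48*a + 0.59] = 15.24*a^2 - 1.36*a - 4.48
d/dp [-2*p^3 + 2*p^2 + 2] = 2*p*(2 - 3*p)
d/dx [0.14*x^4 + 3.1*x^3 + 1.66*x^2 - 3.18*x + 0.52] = 0.56*x^3 + 9.3*x^2 + 3.32*x - 3.18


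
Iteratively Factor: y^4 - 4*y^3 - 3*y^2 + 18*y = (y - 3)*(y^3 - y^2 - 6*y) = y*(y - 3)*(y^2 - y - 6) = y*(y - 3)^2*(y + 2)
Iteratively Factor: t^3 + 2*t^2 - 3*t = (t + 3)*(t^2 - t) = (t - 1)*(t + 3)*(t)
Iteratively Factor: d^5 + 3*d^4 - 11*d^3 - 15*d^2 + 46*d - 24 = (d - 1)*(d^4 + 4*d^3 - 7*d^2 - 22*d + 24) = (d - 1)*(d + 3)*(d^3 + d^2 - 10*d + 8) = (d - 1)*(d + 3)*(d + 4)*(d^2 - 3*d + 2) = (d - 1)^2*(d + 3)*(d + 4)*(d - 2)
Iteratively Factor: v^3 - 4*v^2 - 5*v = (v)*(v^2 - 4*v - 5) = v*(v + 1)*(v - 5)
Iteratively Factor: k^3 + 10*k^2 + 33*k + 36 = (k + 4)*(k^2 + 6*k + 9) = (k + 3)*(k + 4)*(k + 3)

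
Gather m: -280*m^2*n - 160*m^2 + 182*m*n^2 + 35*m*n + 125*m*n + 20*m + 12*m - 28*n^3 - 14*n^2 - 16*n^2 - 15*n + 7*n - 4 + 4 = m^2*(-280*n - 160) + m*(182*n^2 + 160*n + 32) - 28*n^3 - 30*n^2 - 8*n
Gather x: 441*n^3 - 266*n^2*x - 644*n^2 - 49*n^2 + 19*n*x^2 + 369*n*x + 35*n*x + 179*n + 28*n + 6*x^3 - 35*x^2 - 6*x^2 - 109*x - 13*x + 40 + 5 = 441*n^3 - 693*n^2 + 207*n + 6*x^3 + x^2*(19*n - 41) + x*(-266*n^2 + 404*n - 122) + 45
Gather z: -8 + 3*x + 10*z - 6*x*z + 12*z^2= 3*x + 12*z^2 + z*(10 - 6*x) - 8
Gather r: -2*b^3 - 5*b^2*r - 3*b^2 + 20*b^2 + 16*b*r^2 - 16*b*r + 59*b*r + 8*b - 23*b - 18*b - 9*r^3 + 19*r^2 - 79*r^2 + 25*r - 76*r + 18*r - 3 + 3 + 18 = -2*b^3 + 17*b^2 - 33*b - 9*r^3 + r^2*(16*b - 60) + r*(-5*b^2 + 43*b - 33) + 18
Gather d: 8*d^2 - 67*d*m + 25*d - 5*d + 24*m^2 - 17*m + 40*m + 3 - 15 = 8*d^2 + d*(20 - 67*m) + 24*m^2 + 23*m - 12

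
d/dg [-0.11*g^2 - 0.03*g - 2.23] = -0.22*g - 0.03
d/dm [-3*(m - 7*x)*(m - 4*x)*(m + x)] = -9*m^2 + 60*m*x - 51*x^2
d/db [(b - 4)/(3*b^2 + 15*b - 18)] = (b^2 + 5*b - (b - 4)*(2*b + 5) - 6)/(3*(b^2 + 5*b - 6)^2)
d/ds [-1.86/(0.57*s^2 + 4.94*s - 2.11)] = (2.1204*s + 9.1884)/(0.57*s^2 + 4.94*s - 2.11)^2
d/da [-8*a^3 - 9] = -24*a^2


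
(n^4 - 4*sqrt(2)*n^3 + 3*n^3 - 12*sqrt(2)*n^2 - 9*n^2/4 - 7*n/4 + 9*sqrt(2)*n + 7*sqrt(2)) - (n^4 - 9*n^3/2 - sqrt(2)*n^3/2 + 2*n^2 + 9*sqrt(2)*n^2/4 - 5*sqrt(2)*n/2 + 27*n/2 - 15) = -7*sqrt(2)*n^3/2 + 15*n^3/2 - 57*sqrt(2)*n^2/4 - 17*n^2/4 - 61*n/4 + 23*sqrt(2)*n/2 + 7*sqrt(2) + 15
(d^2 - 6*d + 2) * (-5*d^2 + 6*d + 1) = -5*d^4 + 36*d^3 - 45*d^2 + 6*d + 2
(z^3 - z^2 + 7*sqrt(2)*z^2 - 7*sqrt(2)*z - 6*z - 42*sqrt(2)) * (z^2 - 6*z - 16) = z^5 - 7*z^4 + 7*sqrt(2)*z^4 - 49*sqrt(2)*z^3 - 16*z^3 - 112*sqrt(2)*z^2 + 52*z^2 + 96*z + 364*sqrt(2)*z + 672*sqrt(2)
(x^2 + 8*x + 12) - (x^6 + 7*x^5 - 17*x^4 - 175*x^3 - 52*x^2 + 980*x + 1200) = -x^6 - 7*x^5 + 17*x^4 + 175*x^3 + 53*x^2 - 972*x - 1188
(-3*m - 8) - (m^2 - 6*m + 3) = -m^2 + 3*m - 11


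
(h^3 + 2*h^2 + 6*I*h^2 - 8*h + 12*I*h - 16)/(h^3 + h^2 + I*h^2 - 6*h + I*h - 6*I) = (h^3 + h^2*(2 + 6*I) + h*(-8 + 12*I) - 16)/(h^3 + h^2*(1 + I) + h*(-6 + I) - 6*I)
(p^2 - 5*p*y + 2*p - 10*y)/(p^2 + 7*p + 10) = (p - 5*y)/(p + 5)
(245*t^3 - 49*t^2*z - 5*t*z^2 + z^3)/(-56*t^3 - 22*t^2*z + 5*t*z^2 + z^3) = (35*t^2 - 12*t*z + z^2)/(-8*t^2 - 2*t*z + z^2)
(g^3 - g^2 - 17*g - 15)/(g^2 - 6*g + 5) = (g^2 + 4*g + 3)/(g - 1)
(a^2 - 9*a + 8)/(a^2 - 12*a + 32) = (a - 1)/(a - 4)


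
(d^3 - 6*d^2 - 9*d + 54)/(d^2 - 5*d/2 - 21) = 2*(d^2 - 9)/(2*d + 7)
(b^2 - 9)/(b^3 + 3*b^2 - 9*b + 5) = (b^2 - 9)/(b^3 + 3*b^2 - 9*b + 5)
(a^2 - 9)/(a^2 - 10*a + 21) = (a + 3)/(a - 7)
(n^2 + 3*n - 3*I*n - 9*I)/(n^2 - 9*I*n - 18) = (n + 3)/(n - 6*I)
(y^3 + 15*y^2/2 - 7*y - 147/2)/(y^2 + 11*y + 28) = (2*y^2 + y - 21)/(2*(y + 4))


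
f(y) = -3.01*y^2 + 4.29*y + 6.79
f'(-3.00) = 22.35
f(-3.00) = -33.17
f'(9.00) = -49.89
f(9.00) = -198.41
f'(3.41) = -16.24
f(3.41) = -13.58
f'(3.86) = -18.95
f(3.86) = -21.50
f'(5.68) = -29.90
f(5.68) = -65.95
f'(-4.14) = 29.21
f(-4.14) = -62.56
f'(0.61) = 0.62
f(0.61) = 8.29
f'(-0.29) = 6.04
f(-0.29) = 5.29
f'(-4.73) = 32.76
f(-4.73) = -80.84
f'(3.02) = -13.89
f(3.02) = -7.71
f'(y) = 4.29 - 6.02*y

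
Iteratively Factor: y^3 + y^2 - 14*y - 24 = (y + 2)*(y^2 - y - 12) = (y + 2)*(y + 3)*(y - 4)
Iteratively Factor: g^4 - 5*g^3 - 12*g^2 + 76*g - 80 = (g + 4)*(g^3 - 9*g^2 + 24*g - 20) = (g - 2)*(g + 4)*(g^2 - 7*g + 10) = (g - 2)^2*(g + 4)*(g - 5)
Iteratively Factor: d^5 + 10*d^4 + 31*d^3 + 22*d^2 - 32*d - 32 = (d + 2)*(d^4 + 8*d^3 + 15*d^2 - 8*d - 16) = (d + 1)*(d + 2)*(d^3 + 7*d^2 + 8*d - 16) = (d - 1)*(d + 1)*(d + 2)*(d^2 + 8*d + 16) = (d - 1)*(d + 1)*(d + 2)*(d + 4)*(d + 4)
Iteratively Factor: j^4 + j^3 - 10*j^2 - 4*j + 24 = (j + 3)*(j^3 - 2*j^2 - 4*j + 8) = (j - 2)*(j + 3)*(j^2 - 4) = (j - 2)^2*(j + 3)*(j + 2)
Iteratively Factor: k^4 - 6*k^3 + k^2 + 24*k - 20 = (k - 2)*(k^3 - 4*k^2 - 7*k + 10) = (k - 5)*(k - 2)*(k^2 + k - 2) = (k - 5)*(k - 2)*(k + 2)*(k - 1)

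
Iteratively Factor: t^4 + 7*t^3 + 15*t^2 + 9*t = (t)*(t^3 + 7*t^2 + 15*t + 9) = t*(t + 3)*(t^2 + 4*t + 3) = t*(t + 3)^2*(t + 1)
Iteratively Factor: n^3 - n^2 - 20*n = (n + 4)*(n^2 - 5*n) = (n - 5)*(n + 4)*(n)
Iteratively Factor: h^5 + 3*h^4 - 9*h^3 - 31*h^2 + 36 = (h + 2)*(h^4 + h^3 - 11*h^2 - 9*h + 18) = (h + 2)^2*(h^3 - h^2 - 9*h + 9) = (h - 1)*(h + 2)^2*(h^2 - 9) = (h - 3)*(h - 1)*(h + 2)^2*(h + 3)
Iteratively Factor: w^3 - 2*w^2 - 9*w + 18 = (w + 3)*(w^2 - 5*w + 6) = (w - 3)*(w + 3)*(w - 2)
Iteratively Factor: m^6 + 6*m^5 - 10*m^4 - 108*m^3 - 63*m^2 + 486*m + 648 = (m - 3)*(m^5 + 9*m^4 + 17*m^3 - 57*m^2 - 234*m - 216) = (m - 3)*(m + 4)*(m^4 + 5*m^3 - 3*m^2 - 45*m - 54) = (m - 3)*(m + 2)*(m + 4)*(m^3 + 3*m^2 - 9*m - 27) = (m - 3)^2*(m + 2)*(m + 4)*(m^2 + 6*m + 9) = (m - 3)^2*(m + 2)*(m + 3)*(m + 4)*(m + 3)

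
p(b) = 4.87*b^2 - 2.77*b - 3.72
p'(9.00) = 84.89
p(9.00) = 365.82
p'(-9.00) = -90.43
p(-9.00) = 415.68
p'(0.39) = 1.03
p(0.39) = -4.06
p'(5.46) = 50.41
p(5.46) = 126.34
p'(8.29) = 77.97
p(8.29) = 308.00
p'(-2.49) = -27.02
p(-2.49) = 33.37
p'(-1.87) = -20.98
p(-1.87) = 18.49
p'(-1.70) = -19.33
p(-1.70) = 15.06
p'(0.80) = 5.02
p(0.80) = -2.82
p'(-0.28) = -5.50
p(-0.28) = -2.56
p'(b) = 9.74*b - 2.77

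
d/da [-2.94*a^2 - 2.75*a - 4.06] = -5.88*a - 2.75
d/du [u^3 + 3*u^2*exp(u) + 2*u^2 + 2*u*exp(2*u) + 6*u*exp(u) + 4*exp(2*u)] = 3*u^2*exp(u) + 3*u^2 + 4*u*exp(2*u) + 12*u*exp(u) + 4*u + 10*exp(2*u) + 6*exp(u)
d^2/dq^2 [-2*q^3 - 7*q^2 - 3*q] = -12*q - 14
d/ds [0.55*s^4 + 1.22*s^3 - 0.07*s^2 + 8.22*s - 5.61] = 2.2*s^3 + 3.66*s^2 - 0.14*s + 8.22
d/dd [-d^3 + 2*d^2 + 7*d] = -3*d^2 + 4*d + 7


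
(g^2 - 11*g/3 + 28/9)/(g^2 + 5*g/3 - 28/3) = (g - 4/3)/(g + 4)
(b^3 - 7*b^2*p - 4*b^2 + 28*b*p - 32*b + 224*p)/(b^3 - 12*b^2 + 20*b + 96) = (b^2 - 7*b*p + 4*b - 28*p)/(b^2 - 4*b - 12)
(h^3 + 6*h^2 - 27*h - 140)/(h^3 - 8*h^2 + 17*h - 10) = (h^2 + 11*h + 28)/(h^2 - 3*h + 2)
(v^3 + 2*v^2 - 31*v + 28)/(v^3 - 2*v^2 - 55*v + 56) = (v - 4)/(v - 8)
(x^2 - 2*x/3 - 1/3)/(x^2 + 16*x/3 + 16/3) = (3*x^2 - 2*x - 1)/(3*x^2 + 16*x + 16)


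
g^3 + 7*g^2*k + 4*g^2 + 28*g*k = g*(g + 4)*(g + 7*k)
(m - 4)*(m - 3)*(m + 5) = m^3 - 2*m^2 - 23*m + 60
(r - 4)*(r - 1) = r^2 - 5*r + 4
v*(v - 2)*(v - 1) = v^3 - 3*v^2 + 2*v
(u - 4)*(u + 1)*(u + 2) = u^3 - u^2 - 10*u - 8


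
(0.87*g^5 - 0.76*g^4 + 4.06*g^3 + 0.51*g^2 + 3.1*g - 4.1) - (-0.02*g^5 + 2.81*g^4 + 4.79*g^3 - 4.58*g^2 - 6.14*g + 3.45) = 0.89*g^5 - 3.57*g^4 - 0.73*g^3 + 5.09*g^2 + 9.24*g - 7.55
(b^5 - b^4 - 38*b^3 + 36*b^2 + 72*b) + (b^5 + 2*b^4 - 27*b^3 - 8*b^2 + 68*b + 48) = 2*b^5 + b^4 - 65*b^3 + 28*b^2 + 140*b + 48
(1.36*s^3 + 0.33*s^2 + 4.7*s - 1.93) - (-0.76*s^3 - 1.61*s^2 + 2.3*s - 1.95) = 2.12*s^3 + 1.94*s^2 + 2.4*s + 0.02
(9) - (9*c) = 9 - 9*c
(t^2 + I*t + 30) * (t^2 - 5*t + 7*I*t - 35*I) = t^4 - 5*t^3 + 8*I*t^3 + 23*t^2 - 40*I*t^2 - 115*t + 210*I*t - 1050*I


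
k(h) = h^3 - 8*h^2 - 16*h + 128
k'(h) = 3*h^2 - 16*h - 16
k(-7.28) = -565.34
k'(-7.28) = 259.48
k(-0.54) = 134.15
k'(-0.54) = -6.49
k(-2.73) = 91.71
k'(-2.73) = 50.04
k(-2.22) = 113.15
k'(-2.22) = 34.31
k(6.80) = -36.29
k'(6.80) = 13.92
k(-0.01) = 128.16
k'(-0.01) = -15.84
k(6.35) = -40.13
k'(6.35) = 3.37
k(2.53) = 52.51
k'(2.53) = -37.28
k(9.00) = 65.00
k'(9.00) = 83.00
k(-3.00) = 77.00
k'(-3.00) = 59.00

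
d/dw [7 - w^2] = -2*w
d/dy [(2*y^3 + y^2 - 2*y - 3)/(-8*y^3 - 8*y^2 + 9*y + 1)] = (-8*y^4 + 4*y^3 - 73*y^2 - 46*y + 25)/(64*y^6 + 128*y^5 - 80*y^4 - 160*y^3 + 65*y^2 + 18*y + 1)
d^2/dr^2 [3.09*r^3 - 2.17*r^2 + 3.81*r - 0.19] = 18.54*r - 4.34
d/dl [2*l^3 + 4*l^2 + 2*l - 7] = 6*l^2 + 8*l + 2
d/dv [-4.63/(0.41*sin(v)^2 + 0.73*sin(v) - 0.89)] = (3.7966*sin(v) + 3.3799)*cos(v)/(0.41*sin(v)^2 + 0.73*sin(v) - 0.89)^2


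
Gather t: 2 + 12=14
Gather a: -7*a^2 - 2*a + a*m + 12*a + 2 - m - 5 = -7*a^2 + a*(m + 10) - m - 3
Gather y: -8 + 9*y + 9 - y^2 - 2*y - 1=-y^2 + 7*y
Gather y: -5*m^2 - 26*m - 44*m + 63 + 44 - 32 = -5*m^2 - 70*m + 75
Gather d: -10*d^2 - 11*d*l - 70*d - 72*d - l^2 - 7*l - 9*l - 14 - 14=-10*d^2 + d*(-11*l - 142) - l^2 - 16*l - 28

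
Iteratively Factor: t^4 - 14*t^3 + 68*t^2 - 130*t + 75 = (t - 5)*(t^3 - 9*t^2 + 23*t - 15) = (t - 5)*(t - 1)*(t^2 - 8*t + 15) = (t - 5)^2*(t - 1)*(t - 3)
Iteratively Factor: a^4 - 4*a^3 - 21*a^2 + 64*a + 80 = (a + 4)*(a^3 - 8*a^2 + 11*a + 20) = (a + 1)*(a + 4)*(a^2 - 9*a + 20) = (a - 4)*(a + 1)*(a + 4)*(a - 5)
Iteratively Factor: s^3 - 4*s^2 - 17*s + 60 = (s - 3)*(s^2 - s - 20) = (s - 3)*(s + 4)*(s - 5)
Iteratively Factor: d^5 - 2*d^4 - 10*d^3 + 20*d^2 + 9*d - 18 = (d + 3)*(d^4 - 5*d^3 + 5*d^2 + 5*d - 6) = (d - 2)*(d + 3)*(d^3 - 3*d^2 - d + 3) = (d - 2)*(d - 1)*(d + 3)*(d^2 - 2*d - 3) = (d - 3)*(d - 2)*(d - 1)*(d + 3)*(d + 1)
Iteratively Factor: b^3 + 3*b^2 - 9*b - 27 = (b + 3)*(b^2 - 9) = (b - 3)*(b + 3)*(b + 3)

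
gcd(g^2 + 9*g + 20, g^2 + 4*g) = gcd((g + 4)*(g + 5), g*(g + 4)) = g + 4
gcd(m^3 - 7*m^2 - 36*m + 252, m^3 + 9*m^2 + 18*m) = m + 6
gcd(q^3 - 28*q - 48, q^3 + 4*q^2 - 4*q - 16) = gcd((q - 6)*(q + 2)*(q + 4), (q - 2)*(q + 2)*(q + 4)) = q^2 + 6*q + 8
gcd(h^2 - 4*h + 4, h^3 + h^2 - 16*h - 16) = 1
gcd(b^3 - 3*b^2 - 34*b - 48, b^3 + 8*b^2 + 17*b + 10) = b + 2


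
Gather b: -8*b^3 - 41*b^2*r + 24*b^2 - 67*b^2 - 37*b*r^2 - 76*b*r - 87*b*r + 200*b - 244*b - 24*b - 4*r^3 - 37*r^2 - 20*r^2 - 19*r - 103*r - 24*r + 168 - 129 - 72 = -8*b^3 + b^2*(-41*r - 43) + b*(-37*r^2 - 163*r - 68) - 4*r^3 - 57*r^2 - 146*r - 33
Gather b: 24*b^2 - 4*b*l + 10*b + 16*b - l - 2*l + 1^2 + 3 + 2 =24*b^2 + b*(26 - 4*l) - 3*l + 6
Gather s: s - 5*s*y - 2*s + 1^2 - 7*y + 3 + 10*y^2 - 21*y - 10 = s*(-5*y - 1) + 10*y^2 - 28*y - 6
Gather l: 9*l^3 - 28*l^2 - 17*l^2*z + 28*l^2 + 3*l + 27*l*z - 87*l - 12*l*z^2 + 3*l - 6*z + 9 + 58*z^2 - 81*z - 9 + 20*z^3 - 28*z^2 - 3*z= 9*l^3 - 17*l^2*z + l*(-12*z^2 + 27*z - 81) + 20*z^3 + 30*z^2 - 90*z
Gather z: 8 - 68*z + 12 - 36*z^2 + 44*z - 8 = -36*z^2 - 24*z + 12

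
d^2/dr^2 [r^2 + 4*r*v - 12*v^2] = 2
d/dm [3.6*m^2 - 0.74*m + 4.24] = 7.2*m - 0.74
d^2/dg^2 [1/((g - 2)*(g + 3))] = 2*((g - 2)^2 + (g - 2)*(g + 3) + (g + 3)^2)/((g - 2)^3*(g + 3)^3)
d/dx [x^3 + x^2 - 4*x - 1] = 3*x^2 + 2*x - 4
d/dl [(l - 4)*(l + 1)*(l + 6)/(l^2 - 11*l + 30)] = (l^4 - 22*l^3 + 79*l^2 + 228*l - 924)/(l^4 - 22*l^3 + 181*l^2 - 660*l + 900)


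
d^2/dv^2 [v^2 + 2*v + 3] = 2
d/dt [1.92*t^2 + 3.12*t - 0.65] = 3.84*t + 3.12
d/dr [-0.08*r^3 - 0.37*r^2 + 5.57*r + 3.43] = -0.24*r^2 - 0.74*r + 5.57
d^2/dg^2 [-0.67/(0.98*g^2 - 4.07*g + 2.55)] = (1.286936*g^2 - 5.344724*g - 0.67*(1.96*g - 4.07)*(3.92*g - 8.14) + 3.34866)/(0.98*g^2 - 4.07*g + 2.55)^3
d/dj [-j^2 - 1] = -2*j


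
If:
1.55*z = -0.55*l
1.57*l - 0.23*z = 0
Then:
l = 0.00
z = 0.00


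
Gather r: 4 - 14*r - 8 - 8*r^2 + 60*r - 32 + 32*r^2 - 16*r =24*r^2 + 30*r - 36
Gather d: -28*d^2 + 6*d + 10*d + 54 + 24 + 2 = -28*d^2 + 16*d + 80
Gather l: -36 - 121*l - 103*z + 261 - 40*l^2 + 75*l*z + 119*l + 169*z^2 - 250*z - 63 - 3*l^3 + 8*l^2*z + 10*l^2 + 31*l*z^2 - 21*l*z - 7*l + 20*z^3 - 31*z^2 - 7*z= -3*l^3 + l^2*(8*z - 30) + l*(31*z^2 + 54*z - 9) + 20*z^3 + 138*z^2 - 360*z + 162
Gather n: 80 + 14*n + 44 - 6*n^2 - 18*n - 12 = -6*n^2 - 4*n + 112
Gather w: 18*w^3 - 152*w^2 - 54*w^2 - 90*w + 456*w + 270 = 18*w^3 - 206*w^2 + 366*w + 270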